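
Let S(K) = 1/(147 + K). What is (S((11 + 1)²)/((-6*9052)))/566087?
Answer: -1/8946887288904 ≈ -1.1177e-13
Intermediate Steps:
(S((11 + 1)²)/((-6*9052)))/566087 = (1/((147 + (11 + 1)²)*((-6*9052))))/566087 = (1/((147 + 12²)*(-54312)))*(1/566087) = (-1/54312/(147 + 144))*(1/566087) = (-1/54312/291)*(1/566087) = ((1/291)*(-1/54312))*(1/566087) = -1/15804792*1/566087 = -1/8946887288904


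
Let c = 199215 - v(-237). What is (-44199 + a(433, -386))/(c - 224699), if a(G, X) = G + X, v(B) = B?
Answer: 44152/25247 ≈ 1.7488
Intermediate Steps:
c = 199452 (c = 199215 - 1*(-237) = 199215 + 237 = 199452)
(-44199 + a(433, -386))/(c - 224699) = (-44199 + (433 - 386))/(199452 - 224699) = (-44199 + 47)/(-25247) = -44152*(-1/25247) = 44152/25247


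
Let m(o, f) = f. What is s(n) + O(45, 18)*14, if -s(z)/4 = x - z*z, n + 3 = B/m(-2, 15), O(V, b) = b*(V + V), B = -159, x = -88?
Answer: 594296/25 ≈ 23772.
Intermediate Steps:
O(V, b) = 2*V*b (O(V, b) = b*(2*V) = 2*V*b)
n = -68/5 (n = -3 - 159/15 = -3 - 159*1/15 = -3 - 53/5 = -68/5 ≈ -13.600)
s(z) = 352 + 4*z**2 (s(z) = -4*(-88 - z*z) = -4*(-88 - z**2) = 352 + 4*z**2)
s(n) + O(45, 18)*14 = (352 + 4*(-68/5)**2) + (2*45*18)*14 = (352 + 4*(4624/25)) + 1620*14 = (352 + 18496/25) + 22680 = 27296/25 + 22680 = 594296/25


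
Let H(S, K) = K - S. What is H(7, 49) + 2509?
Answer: 2551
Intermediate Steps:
H(7, 49) + 2509 = (49 - 1*7) + 2509 = (49 - 7) + 2509 = 42 + 2509 = 2551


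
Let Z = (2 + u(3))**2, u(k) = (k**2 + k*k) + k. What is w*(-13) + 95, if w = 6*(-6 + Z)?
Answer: -40699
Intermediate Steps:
u(k) = k + 2*k**2 (u(k) = (k**2 + k**2) + k = 2*k**2 + k = k + 2*k**2)
Z = 529 (Z = (2 + 3*(1 + 2*3))**2 = (2 + 3*(1 + 6))**2 = (2 + 3*7)**2 = (2 + 21)**2 = 23**2 = 529)
w = 3138 (w = 6*(-6 + 529) = 6*523 = 3138)
w*(-13) + 95 = 3138*(-13) + 95 = -40794 + 95 = -40699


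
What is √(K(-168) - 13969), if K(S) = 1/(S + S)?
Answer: I*√98565285/84 ≈ 118.19*I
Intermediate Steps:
K(S) = 1/(2*S)
√(K(-168) - 13969) = √((½)/(-168) - 13969) = √((½)*(-1/168) - 13969) = √(-1/336 - 13969) = √(-4693585/336) = I*√98565285/84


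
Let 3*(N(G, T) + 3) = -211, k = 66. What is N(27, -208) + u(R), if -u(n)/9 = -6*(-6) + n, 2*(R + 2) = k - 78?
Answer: -976/3 ≈ -325.33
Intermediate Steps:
N(G, T) = -220/3 (N(G, T) = -3 + (⅓)*(-211) = -3 - 211/3 = -220/3)
R = -8 (R = -2 + (66 - 78)/2 = -2 + (½)*(-12) = -2 - 6 = -8)
u(n) = -324 - 9*n (u(n) = -9*(-6*(-6) + n) = -9*(36 + n) = -324 - 9*n)
N(27, -208) + u(R) = -220/3 + (-324 - 9*(-8)) = -220/3 + (-324 + 72) = -220/3 - 252 = -976/3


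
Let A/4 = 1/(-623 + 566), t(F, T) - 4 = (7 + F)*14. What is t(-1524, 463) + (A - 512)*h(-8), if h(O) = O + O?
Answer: -743330/57 ≈ -13041.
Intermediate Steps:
t(F, T) = 102 + 14*F (t(F, T) = 4 + (7 + F)*14 = 4 + (98 + 14*F) = 102 + 14*F)
h(O) = 2*O
A = -4/57 (A = 4/(-623 + 566) = 4/(-57) = 4*(-1/57) = -4/57 ≈ -0.070175)
t(-1524, 463) + (A - 512)*h(-8) = (102 + 14*(-1524)) + (-4/57 - 512)*(2*(-8)) = (102 - 21336) - 29188/57*(-16) = -21234 + 467008/57 = -743330/57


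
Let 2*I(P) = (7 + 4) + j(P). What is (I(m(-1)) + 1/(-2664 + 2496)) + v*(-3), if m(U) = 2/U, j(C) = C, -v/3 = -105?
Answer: -158005/168 ≈ -940.51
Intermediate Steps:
v = 315 (v = -3*(-105) = 315)
I(P) = 11/2 + P/2 (I(P) = ((7 + 4) + P)/2 = (11 + P)/2 = 11/2 + P/2)
(I(m(-1)) + 1/(-2664 + 2496)) + v*(-3) = ((11/2 + (2/(-1))/2) + 1/(-2664 + 2496)) + 315*(-3) = ((11/2 + (2*(-1))/2) + 1/(-168)) - 945 = ((11/2 + (½)*(-2)) - 1/168) - 945 = ((11/2 - 1) - 1/168) - 945 = (9/2 - 1/168) - 945 = 755/168 - 945 = -158005/168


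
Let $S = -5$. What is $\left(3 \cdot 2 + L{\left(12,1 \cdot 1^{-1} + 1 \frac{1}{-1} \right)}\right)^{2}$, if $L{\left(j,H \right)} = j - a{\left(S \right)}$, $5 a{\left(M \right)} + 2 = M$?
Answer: $\frac{9409}{25} \approx 376.36$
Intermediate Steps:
$a{\left(M \right)} = - \frac{2}{5} + \frac{M}{5}$
$L{\left(j,H \right)} = \frac{7}{5} + j$ ($L{\left(j,H \right)} = j - \left(- \frac{2}{5} + \frac{1}{5} \left(-5\right)\right) = j - \left(- \frac{2}{5} - 1\right) = j - - \frac{7}{5} = j + \frac{7}{5} = \frac{7}{5} + j$)
$\left(3 \cdot 2 + L{\left(12,1 \cdot 1^{-1} + 1 \frac{1}{-1} \right)}\right)^{2} = \left(3 \cdot 2 + \left(\frac{7}{5} + 12\right)\right)^{2} = \left(6 + \frac{67}{5}\right)^{2} = \left(\frac{97}{5}\right)^{2} = \frac{9409}{25}$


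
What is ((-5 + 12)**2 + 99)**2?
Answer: 21904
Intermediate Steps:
((-5 + 12)**2 + 99)**2 = (7**2 + 99)**2 = (49 + 99)**2 = 148**2 = 21904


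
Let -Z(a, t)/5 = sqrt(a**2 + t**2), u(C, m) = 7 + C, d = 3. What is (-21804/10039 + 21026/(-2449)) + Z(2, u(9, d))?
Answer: -264478010/24585511 - 10*sqrt(65) ≈ -91.380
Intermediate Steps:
Z(a, t) = -5*sqrt(a**2 + t**2)
(-21804/10039 + 21026/(-2449)) + Z(2, u(9, d)) = (-21804/10039 + 21026/(-2449)) - 5*sqrt(2**2 + (7 + 9)**2) = (-21804*1/10039 + 21026*(-1/2449)) - 5*sqrt(4 + 16**2) = (-21804/10039 - 21026/2449) - 5*sqrt(4 + 256) = -264478010/24585511 - 10*sqrt(65)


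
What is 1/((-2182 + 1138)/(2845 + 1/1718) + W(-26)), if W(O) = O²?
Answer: 543079/366922116 ≈ 0.0014801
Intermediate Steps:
1/((-2182 + 1138)/(2845 + 1/1718) + W(-26)) = 1/((-2182 + 1138)/(2845 + 1/1718) + (-26)²) = 1/(-1044/(2845 + 1/1718) + 676) = 1/(-1044/4887711/1718 + 676) = 1/(-1044*1718/4887711 + 676) = 1/(-199288/543079 + 676) = 1/(366922116/543079) = 543079/366922116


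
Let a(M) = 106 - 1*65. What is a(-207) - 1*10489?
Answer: -10448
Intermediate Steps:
a(M) = 41 (a(M) = 106 - 65 = 41)
a(-207) - 1*10489 = 41 - 1*10489 = 41 - 10489 = -10448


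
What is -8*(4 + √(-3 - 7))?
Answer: -32 - 8*I*√10 ≈ -32.0 - 25.298*I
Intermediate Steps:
-8*(4 + √(-3 - 7)) = -8*(4 + √(-10)) = -8*(4 + I*√10) = -32 - 8*I*√10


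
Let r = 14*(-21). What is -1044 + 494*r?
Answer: -146280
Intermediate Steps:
r = -294
-1044 + 494*r = -1044 + 494*(-294) = -1044 - 145236 = -146280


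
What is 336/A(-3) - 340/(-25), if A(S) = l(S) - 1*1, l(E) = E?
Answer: -352/5 ≈ -70.400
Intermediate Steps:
A(S) = -1 + S (A(S) = S - 1*1 = S - 1 = -1 + S)
336/A(-3) - 340/(-25) = 336/(-1 - 3) - 340/(-25) = 336/(-4) - 340*(-1/25) = 336*(-¼) + 68/5 = -84 + 68/5 = -352/5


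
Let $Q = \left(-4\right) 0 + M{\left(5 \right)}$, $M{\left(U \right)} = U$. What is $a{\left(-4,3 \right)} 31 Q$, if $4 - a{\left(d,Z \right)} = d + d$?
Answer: $1860$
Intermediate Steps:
$a{\left(d,Z \right)} = 4 - 2 d$ ($a{\left(d,Z \right)} = 4 - \left(d + d\right) = 4 - 2 d$)
$Q = 5$ ($Q = \left(-4\right) 0 + 5 = 0 + 5 = 5$)
$a{\left(-4,3 \right)} 31 Q = \left(4 - -8\right) 31 \cdot 5 = \left(4 + 8\right) 31 \cdot 5 = 12 \cdot 31 \cdot 5 = 372 \cdot 5 = 1860$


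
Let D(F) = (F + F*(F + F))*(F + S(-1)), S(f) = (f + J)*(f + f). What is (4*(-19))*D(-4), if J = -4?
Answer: -12768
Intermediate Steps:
S(f) = 2*f*(-4 + f) (S(f) = (f - 4)*(f + f) = (-4 + f)*(2*f) = 2*f*(-4 + f))
D(F) = (10 + F)*(F + 2*F²) (D(F) = (F + F*(F + F))*(F + 2*(-1)*(-4 - 1)) = (F + F*(2*F))*(F + 2*(-1)*(-5)) = (F + 2*F²)*(F + 10) = (F + 2*F²)*(10 + F) = (10 + F)*(F + 2*F²))
(4*(-19))*D(-4) = (4*(-19))*(-4*(10 + 2*(-4)² + 21*(-4))) = -(-304)*(10 + 2*16 - 84) = -(-304)*(10 + 32 - 84) = -(-304)*(-42) = -76*168 = -12768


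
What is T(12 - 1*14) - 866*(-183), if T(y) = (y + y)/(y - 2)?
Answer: 158479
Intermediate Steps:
T(y) = 2*y/(-2 + y) (T(y) = (2*y)/(-2 + y) = 2*y/(-2 + y))
T(12 - 1*14) - 866*(-183) = 2*(12 - 1*14)/(-2 + (12 - 1*14)) - 866*(-183) = 2*(12 - 14)/(-2 + (12 - 14)) + 158478 = 2*(-2)/(-2 - 2) + 158478 = 2*(-2)/(-4) + 158478 = 2*(-2)*(-1/4) + 158478 = 1 + 158478 = 158479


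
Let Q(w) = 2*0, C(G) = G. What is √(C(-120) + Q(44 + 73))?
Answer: 2*I*√30 ≈ 10.954*I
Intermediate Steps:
Q(w) = 0
√(C(-120) + Q(44 + 73)) = √(-120 + 0) = √(-120) = 2*I*√30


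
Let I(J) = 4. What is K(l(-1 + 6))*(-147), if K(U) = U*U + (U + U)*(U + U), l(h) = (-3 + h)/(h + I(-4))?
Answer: -980/27 ≈ -36.296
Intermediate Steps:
l(h) = (-3 + h)/(4 + h) (l(h) = (-3 + h)/(h + 4) = (-3 + h)/(4 + h))
K(U) = 5*U² (K(U) = U² + (2*U)*(2*U) = U² + 4*U² = 5*U²)
K(l(-1 + 6))*(-147) = (5*((-3 + (-1 + 6))/(4 + (-1 + 6)))²)*(-147) = (5*((-3 + 5)/(4 + 5))²)*(-147) = (5*(2/9)²)*(-147) = (5*(4/81))*(-147) = (20/81)*(-147) = -980/27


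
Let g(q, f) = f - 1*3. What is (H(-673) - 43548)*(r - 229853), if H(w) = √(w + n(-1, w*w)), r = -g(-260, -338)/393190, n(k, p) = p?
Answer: 1967844862473246/196595 - 180751801458*√28266/196595 ≈ 9.8551e+9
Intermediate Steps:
g(q, f) = -3 + f (g(q, f) = f - 3 = -3 + f)
r = 341/393190 (r = -(-3 - 338)/393190 = -(-341)/393190 = -1*(-341/393190) = 341/393190 ≈ 0.00086727)
H(w) = √(w + w²) (H(w) = √(w + w*w) = √(w + w²))
(H(-673) - 43548)*(r - 229853) = (√(-673*(1 - 673)) - 43548)*(341/393190 - 229853) = (√(-673*(-672)) - 43548)*(-90375900729/393190) = (√452256 - 43548)*(-90375900729/393190) = (4*√28266 - 43548)*(-90375900729/393190) = (-43548 + 4*√28266)*(-90375900729/393190) = 1967844862473246/196595 - 180751801458*√28266/196595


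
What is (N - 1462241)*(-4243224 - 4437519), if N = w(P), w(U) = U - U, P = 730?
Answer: 12693338325063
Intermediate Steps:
w(U) = 0
N = 0
(N - 1462241)*(-4243224 - 4437519) = (0 - 1462241)*(-4243224 - 4437519) = -1462241*(-8680743) = 12693338325063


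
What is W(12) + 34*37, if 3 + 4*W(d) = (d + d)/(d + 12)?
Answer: 2515/2 ≈ 1257.5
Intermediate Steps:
W(d) = -¾ + d/(2*(12 + d)) (W(d) = -¾ + ((d + d)/(d + 12))/4 = -¾ + ((2*d)/(12 + d))/4 = -¾ + (2*d/(12 + d))/4 = -¾ + d/(2*(12 + d)))
W(12) + 34*37 = (-36 - 1*12)/(4*(12 + 12)) + 34*37 = (¼)*(-36 - 12)/24 + 1258 = (¼)*(1/24)*(-48) + 1258 = -½ + 1258 = 2515/2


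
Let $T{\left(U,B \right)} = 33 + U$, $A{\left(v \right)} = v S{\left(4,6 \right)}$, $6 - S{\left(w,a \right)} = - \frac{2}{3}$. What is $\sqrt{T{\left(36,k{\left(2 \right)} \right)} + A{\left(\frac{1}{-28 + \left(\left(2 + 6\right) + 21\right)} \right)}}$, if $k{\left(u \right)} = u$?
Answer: $\frac{\sqrt{681}}{3} \approx 8.6987$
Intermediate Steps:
$S{\left(w,a \right)} = \frac{20}{3}$ ($S{\left(w,a \right)} = 6 - - \frac{2}{3} = 6 + \frac{2}{3} = \frac{20}{3}$)
$A{\left(v \right)} = \frac{20 v}{3}$ ($A{\left(v \right)} = v \frac{20}{3} = \frac{20 v}{3}$)
$\sqrt{T{\left(36,k{\left(2 \right)} \right)} + A{\left(\frac{1}{-28 + \left(\left(2 + 6\right) + 21\right)} \right)}} = \sqrt{\left(33 + 36\right) + \frac{20}{3 \left(-28 + \left(\left(2 + 6\right) + 21\right)\right)}} = \sqrt{69 + \frac{20}{3 \left(-28 + \left(8 + 21\right)\right)}} = \sqrt{69 + \frac{20}{3 \left(-28 + 29\right)}} = \sqrt{69 + \frac{20}{3 \cdot 1}} = \sqrt{69 + \frac{20}{3} \cdot 1} = \sqrt{69 + \frac{20}{3}} = \sqrt{\frac{227}{3}} = \frac{\sqrt{681}}{3}$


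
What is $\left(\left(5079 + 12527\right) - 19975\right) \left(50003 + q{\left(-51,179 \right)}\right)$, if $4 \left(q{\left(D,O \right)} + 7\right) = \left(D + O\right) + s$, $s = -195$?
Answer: $- \frac{473603373}{4} \approx -1.184 \cdot 10^{8}$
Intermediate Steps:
$q{\left(D,O \right)} = - \frac{223}{4} + \frac{D}{4} + \frac{O}{4}$ ($q{\left(D,O \right)} = -7 + \frac{\left(D + O\right) - 195}{4} = -7 + \frac{-195 + D + O}{4} = -7 + \left(- \frac{195}{4} + \frac{D}{4} + \frac{O}{4}\right) = - \frac{223}{4} + \frac{D}{4} + \frac{O}{4}$)
$\left(\left(5079 + 12527\right) - 19975\right) \left(50003 + q{\left(-51,179 \right)}\right) = \left(\left(5079 + 12527\right) - 19975\right) \left(50003 + \left(- \frac{223}{4} + \frac{1}{4} \left(-51\right) + \frac{1}{4} \cdot 179\right)\right) = \left(17606 - 19975\right) \left(50003 - \frac{95}{4}\right) = - 2369 \left(50003 - \frac{95}{4}\right) = \left(-2369\right) \frac{199917}{4} = - \frac{473603373}{4}$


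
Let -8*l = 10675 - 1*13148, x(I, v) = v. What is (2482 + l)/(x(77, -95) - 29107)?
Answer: -7443/77872 ≈ -0.095580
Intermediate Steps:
l = 2473/8 (l = -(10675 - 1*13148)/8 = -(10675 - 13148)/8 = -⅛*(-2473) = 2473/8 ≈ 309.13)
(2482 + l)/(x(77, -95) - 29107) = (2482 + 2473/8)/(-95 - 29107) = (22329/8)/(-29202) = (22329/8)*(-1/29202) = -7443/77872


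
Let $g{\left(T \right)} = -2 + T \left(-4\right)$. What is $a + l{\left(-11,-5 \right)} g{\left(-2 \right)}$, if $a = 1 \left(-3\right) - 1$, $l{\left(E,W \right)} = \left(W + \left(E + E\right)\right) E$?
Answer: $1778$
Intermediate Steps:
$l{\left(E,W \right)} = E \left(W + 2 E\right)$ ($l{\left(E,W \right)} = \left(W + 2 E\right) E = E \left(W + 2 E\right)$)
$a = -4$ ($a = -3 - 1 = -4$)
$g{\left(T \right)} = -2 - 4 T$
$a + l{\left(-11,-5 \right)} g{\left(-2 \right)} = -4 + - 11 \left(-5 + 2 \left(-11\right)\right) \left(-2 - -8\right) = -4 + - 11 \left(-5 - 22\right) \left(-2 + 8\right) = -4 + \left(-11\right) \left(-27\right) 6 = -4 + 297 \cdot 6 = -4 + 1782 = 1778$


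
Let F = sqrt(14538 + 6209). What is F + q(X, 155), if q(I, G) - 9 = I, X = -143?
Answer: -134 + sqrt(20747) ≈ 10.038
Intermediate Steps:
q(I, G) = 9 + I
F = sqrt(20747) ≈ 144.04
F + q(X, 155) = sqrt(20747) + (9 - 143) = sqrt(20747) - 134 = -134 + sqrt(20747)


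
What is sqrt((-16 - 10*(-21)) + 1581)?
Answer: 5*sqrt(71) ≈ 42.131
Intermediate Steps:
sqrt((-16 - 10*(-21)) + 1581) = sqrt((-16 + 210) + 1581) = sqrt(194 + 1581) = sqrt(1775) = 5*sqrt(71)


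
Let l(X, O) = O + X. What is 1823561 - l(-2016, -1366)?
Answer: 1826943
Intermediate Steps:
1823561 - l(-2016, -1366) = 1823561 - (-1366 - 2016) = 1823561 - 1*(-3382) = 1823561 + 3382 = 1826943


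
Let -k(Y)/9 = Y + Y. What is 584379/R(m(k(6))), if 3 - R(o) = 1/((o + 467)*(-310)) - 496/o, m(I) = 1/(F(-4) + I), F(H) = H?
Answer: -1579180033245/150111266243 ≈ -10.520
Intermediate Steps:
k(Y) = -18*Y (k(Y) = -9*(Y + Y) = -18*Y)
m(I) = 1/(-4 + I)
R(o) = 3 + 496/o + 1/(310*(467 + o)) (R(o) = 3 - (1/((o + 467)*(-310)) - 496/o) = 3 - (-1/310/(467 + o) - 496/o) = 3 - (-1/(310*(467 + o)) - 496/o) = 3 - (-496/o - 1/(310*(467 + o))) = 3 + (496/o + 1/(310*(467 + o))) = 3 + 496/o + 1/(310*(467 + o)))
584379/R(m(k(6))) = 584379/(((71805920 + 930*(1/(-4 - 18*6))**2 + 588071/(-4 - 18*6))/(310*(1/(-4 - 18*6))*(467 + 1/(-4 - 18*6))))) = 584379/(((71805920 + 930*(1/(-4 - 108))**2 + 588071/(-4 - 108))/(310*(1/(-4 - 108))*(467 + 1/(-4 - 108))))) = 584379/(((71805920 + 930*(1/(-112))**2 + 588071/(-112))/(310*(1/(-112))*(467 + 1/(-112))))) = 584379/(((71805920 + 930*(-1/112)**2 + 588071*(-1/112))/(310*(-1/112)*(467 - 1/112)))) = 584379/(((1/310)*(-112)*(71805920 + 930*(1/12544) - 588071/112)/(52303/112))) = 584379/(((1/310)*(-112)*(112/52303)*(71805920 + 465/6272 - 588071/112))) = 584379/(((1/310)*(-112)*(112/52303)*(450333798729/6272))) = 584379/(-450333798729/8106965) = 584379*(-8106965/450333798729) = -1579180033245/150111266243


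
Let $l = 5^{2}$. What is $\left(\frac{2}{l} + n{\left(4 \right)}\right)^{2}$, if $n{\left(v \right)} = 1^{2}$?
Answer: $\frac{729}{625} \approx 1.1664$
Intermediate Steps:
$l = 25$
$n{\left(v \right)} = 1$
$\left(\frac{2}{l} + n{\left(4 \right)}\right)^{2} = \left(\frac{2}{25} + 1\right)^{2} = \left(\frac{27}{25}\right)^{2} = \frac{729}{625}$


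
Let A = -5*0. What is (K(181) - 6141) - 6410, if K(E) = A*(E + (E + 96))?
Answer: -12551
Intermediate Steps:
A = 0
K(E) = 0 (K(E) = 0*(E + (E + 96)) = 0*(E + (96 + E)) = 0*(96 + 2*E) = 0)
(K(181) - 6141) - 6410 = (0 - 6141) - 6410 = -6141 - 6410 = -12551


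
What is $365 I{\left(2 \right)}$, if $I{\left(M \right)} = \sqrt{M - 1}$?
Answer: $365$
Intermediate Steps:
$I{\left(M \right)} = \sqrt{-1 + M}$
$365 I{\left(2 \right)} = 365 \sqrt{-1 + 2} = 365 \sqrt{1} = 365 \cdot 1 = 365$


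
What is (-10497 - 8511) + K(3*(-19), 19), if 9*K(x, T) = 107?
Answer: -170965/9 ≈ -18996.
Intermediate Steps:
K(x, T) = 107/9 (K(x, T) = (1/9)*107 = 107/9)
(-10497 - 8511) + K(3*(-19), 19) = (-10497 - 8511) + 107/9 = -19008 + 107/9 = -170965/9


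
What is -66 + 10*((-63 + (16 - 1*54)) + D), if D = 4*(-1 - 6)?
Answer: -1356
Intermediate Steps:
D = -28 (D = 4*(-7) = -28)
-66 + 10*((-63 + (16 - 1*54)) + D) = -66 + 10*((-63 + (16 - 1*54)) - 28) = -66 + 10*((-63 + (16 - 54)) - 28) = -66 + 10*((-63 - 38) - 28) = -66 + 10*(-101 - 28) = -66 + 10*(-129) = -66 - 1290 = -1356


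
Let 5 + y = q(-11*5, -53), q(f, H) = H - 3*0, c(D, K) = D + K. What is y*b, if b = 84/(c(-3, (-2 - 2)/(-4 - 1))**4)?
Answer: -3045000/14641 ≈ -207.98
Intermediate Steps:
b = 52500/14641 (b = 84/((-3 + (-2 - 2)/(-4 - 1))**4) = 84/((-3 - 4/(-5))**4) = 84/((-3 - 4*(-1/5))**4) = 84/((-3 + 4/5)**4) = 84/((-11/5)**4) = 84/(14641/625) = 84*(625/14641) = 52500/14641 ≈ 3.5858)
q(f, H) = H (q(f, H) = H + 0 = H)
y = -58 (y = -5 - 53 = -58)
y*b = -58*52500/14641 = -3045000/14641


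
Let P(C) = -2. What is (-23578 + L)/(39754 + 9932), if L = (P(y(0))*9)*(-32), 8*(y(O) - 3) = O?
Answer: -1643/3549 ≈ -0.46295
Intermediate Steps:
y(O) = 3 + O/8
L = 576 (L = -2*9*(-32) = -18*(-32) = 576)
(-23578 + L)/(39754 + 9932) = (-23578 + 576)/(39754 + 9932) = -23002/49686 = -23002*1/49686 = -1643/3549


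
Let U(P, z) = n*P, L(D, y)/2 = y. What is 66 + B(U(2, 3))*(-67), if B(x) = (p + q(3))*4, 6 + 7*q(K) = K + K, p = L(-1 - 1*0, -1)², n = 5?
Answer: -1006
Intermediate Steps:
L(D, y) = 2*y
p = 4 (p = (2*(-1))² = (-2)² = 4)
q(K) = -6/7 + 2*K/7 (q(K) = -6/7 + (K + K)/7 = -6/7 + (2*K)/7 = -6/7 + 2*K/7)
U(P, z) = 5*P
B(x) = 16 (B(x) = (4 + (-6/7 + (2/7)*3))*4 = (4 + (-6/7 + 6/7))*4 = (4 + 0)*4 = 4*4 = 16)
66 + B(U(2, 3))*(-67) = 66 + 16*(-67) = 66 - 1072 = -1006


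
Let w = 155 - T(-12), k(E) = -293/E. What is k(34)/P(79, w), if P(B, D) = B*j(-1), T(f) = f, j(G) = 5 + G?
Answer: -293/10744 ≈ -0.027271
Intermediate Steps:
w = 167 (w = 155 - 1*(-12) = 155 + 12 = 167)
P(B, D) = 4*B (P(B, D) = B*(5 - 1) = B*4 = 4*B)
k(34)/P(79, w) = (-293/34)/((4*79)) = -293*1/34/316 = -293/34*1/316 = -293/10744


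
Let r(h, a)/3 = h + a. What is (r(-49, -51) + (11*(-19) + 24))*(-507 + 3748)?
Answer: -1571885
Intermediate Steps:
r(h, a) = 3*a + 3*h (r(h, a) = 3*(h + a) = 3*(a + h) = 3*a + 3*h)
(r(-49, -51) + (11*(-19) + 24))*(-507 + 3748) = ((3*(-51) + 3*(-49)) + (11*(-19) + 24))*(-507 + 3748) = ((-153 - 147) + (-209 + 24))*3241 = (-300 - 185)*3241 = -485*3241 = -1571885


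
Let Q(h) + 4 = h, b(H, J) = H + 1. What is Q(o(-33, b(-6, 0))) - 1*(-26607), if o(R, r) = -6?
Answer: 26597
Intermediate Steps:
b(H, J) = 1 + H
Q(h) = -4 + h
Q(o(-33, b(-6, 0))) - 1*(-26607) = (-4 - 6) - 1*(-26607) = -10 + 26607 = 26597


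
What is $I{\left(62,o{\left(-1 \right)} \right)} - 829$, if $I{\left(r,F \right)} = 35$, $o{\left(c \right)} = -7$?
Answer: $-794$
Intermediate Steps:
$I{\left(62,o{\left(-1 \right)} \right)} - 829 = 35 - 829 = -794$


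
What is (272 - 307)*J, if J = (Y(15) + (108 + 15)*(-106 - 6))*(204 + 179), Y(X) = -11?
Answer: 184814735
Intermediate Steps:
J = -5280421 (J = (-11 + (108 + 15)*(-106 - 6))*(204 + 179) = (-11 + 123*(-112))*383 = (-11 - 13776)*383 = -13787*383 = -5280421)
(272 - 307)*J = (272 - 307)*(-5280421) = -35*(-5280421) = 184814735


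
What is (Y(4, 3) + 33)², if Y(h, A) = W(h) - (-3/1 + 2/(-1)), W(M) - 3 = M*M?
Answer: 3249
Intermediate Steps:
W(M) = 3 + M² (W(M) = 3 + M*M = 3 + M²)
Y(h, A) = 8 + h² (Y(h, A) = (3 + h²) - (-3/1 + 2/(-1)) = (3 + h²) - (-3*1 + 2*(-1)) = (3 + h²) - (-3 - 2) = (3 + h²) - 1*(-5) = (3 + h²) + 5 = 8 + h²)
(Y(4, 3) + 33)² = ((8 + 4²) + 33)² = ((8 + 16) + 33)² = (24 + 33)² = 57² = 3249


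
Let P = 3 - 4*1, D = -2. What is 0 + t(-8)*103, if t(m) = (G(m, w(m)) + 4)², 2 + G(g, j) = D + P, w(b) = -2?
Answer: 103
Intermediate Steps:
P = -1 (P = 3 - 4 = -1)
G(g, j) = -5 (G(g, j) = -2 + (-2 - 1) = -2 - 3 = -5)
t(m) = 1 (t(m) = (-5 + 4)² = (-1)² = 1)
0 + t(-8)*103 = 0 + 1*103 = 0 + 103 = 103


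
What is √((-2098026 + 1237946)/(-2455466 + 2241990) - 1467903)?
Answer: I*√4180943480680003/53369 ≈ 1211.6*I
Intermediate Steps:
√((-2098026 + 1237946)/(-2455466 + 2241990) - 1467903) = √(-860080/(-213476) - 1467903) = √(-860080*(-1/213476) - 1467903) = √(215020/53369 - 1467903) = √(-78340300187/53369) = I*√4180943480680003/53369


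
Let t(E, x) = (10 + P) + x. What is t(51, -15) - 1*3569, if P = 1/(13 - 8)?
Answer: -17869/5 ≈ -3573.8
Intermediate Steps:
P = 1/5 ≈ 0.20000
t(E, x) = 51/5 + x (t(E, x) = (10 + 1/5) + x = 51/5 + x)
t(51, -15) - 1*3569 = (51/5 - 15) - 1*3569 = -24/5 - 3569 = -17869/5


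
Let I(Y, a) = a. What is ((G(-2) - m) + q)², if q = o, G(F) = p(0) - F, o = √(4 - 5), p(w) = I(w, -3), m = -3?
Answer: (2 + I)² ≈ 3.0 + 4.0*I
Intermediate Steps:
p(w) = -3
o = I (o = √(-1) = I ≈ 1.0*I)
G(F) = -3 - F
q = I ≈ 1.0*I
((G(-2) - m) + q)² = (((-3 - 1*(-2)) - 1*(-3)) + I)² = (((-3 + 2) + 3) + I)² = ((-1 + 3) + I)² = (2 + I)²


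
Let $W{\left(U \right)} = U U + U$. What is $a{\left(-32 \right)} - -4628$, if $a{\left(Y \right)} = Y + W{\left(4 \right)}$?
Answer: $4616$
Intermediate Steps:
$W{\left(U \right)} = U + U^{2}$ ($W{\left(U \right)} = U^{2} + U = U + U^{2}$)
$a{\left(Y \right)} = 20 + Y$ ($a{\left(Y \right)} = Y + 4 \left(1 + 4\right) = Y + 4 \cdot 5 = Y + 20 = 20 + Y$)
$a{\left(-32 \right)} - -4628 = \left(20 - 32\right) - -4628 = -12 + 4628 = 4616$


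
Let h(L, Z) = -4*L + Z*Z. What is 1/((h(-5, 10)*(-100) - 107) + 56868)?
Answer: 1/44761 ≈ 2.2341e-5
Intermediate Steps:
h(L, Z) = Z² - 4*L (h(L, Z) = -4*L + Z² = Z² - 4*L)
1/((h(-5, 10)*(-100) - 107) + 56868) = 1/(((10² - 4*(-5))*(-100) - 107) + 56868) = 1/(((100 + 20)*(-100) - 107) + 56868) = 1/((120*(-100) - 107) + 56868) = 1/((-12000 - 107) + 56868) = 1/(-12107 + 56868) = 1/44761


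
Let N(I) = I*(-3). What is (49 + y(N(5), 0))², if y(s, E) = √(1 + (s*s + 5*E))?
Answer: (49 + √226)² ≈ 4100.3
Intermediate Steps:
N(I) = -3*I
y(s, E) = √(1 + s² + 5*E) (y(s, E) = √(1 + (s² + 5*E)) = √(1 + s² + 5*E))
(49 + y(N(5), 0))² = (49 + √(1 + (-3*5)² + 5*0))² = (49 + √(1 + (-15)² + 0))² = (49 + √(1 + 225 + 0))² = (49 + √226)²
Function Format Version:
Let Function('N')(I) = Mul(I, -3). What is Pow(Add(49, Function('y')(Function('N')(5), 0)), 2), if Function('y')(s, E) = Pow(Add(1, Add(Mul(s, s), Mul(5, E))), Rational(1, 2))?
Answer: Pow(Add(49, Pow(226, Rational(1, 2))), 2) ≈ 4100.3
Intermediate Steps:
Function('N')(I) = Mul(-3, I)
Function('y')(s, E) = Pow(Add(1, Pow(s, 2), Mul(5, E)), Rational(1, 2)) (Function('y')(s, E) = Pow(Add(1, Add(Pow(s, 2), Mul(5, E))), Rational(1, 2)) = Pow(Add(1, Pow(s, 2), Mul(5, E)), Rational(1, 2)))
Pow(Add(49, Function('y')(Function('N')(5), 0)), 2) = Pow(Add(49, Pow(Add(1, Pow(Mul(-3, 5), 2), Mul(5, 0)), Rational(1, 2))), 2) = Pow(Add(49, Pow(Add(1, Pow(-15, 2), 0), Rational(1, 2))), 2) = Pow(Add(49, Pow(Add(1, 225, 0), Rational(1, 2))), 2) = Pow(Add(49, Pow(226, Rational(1, 2))), 2)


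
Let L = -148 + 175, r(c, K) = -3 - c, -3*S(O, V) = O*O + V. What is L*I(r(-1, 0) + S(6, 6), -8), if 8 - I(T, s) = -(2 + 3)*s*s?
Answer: 8856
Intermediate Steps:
S(O, V) = -V/3 - O**2/3 (S(O, V) = -(O*O + V)/3 = -(O**2 + V)/3 = -(V + O**2)/3 = -V/3 - O**2/3)
L = 27
I(T, s) = 8 + 5*s**2 (I(T, s) = 8 - (-1)*((2 + 3)*s)*s = 8 - (-1)*(5*s)*s = 8 - (-1)*5*s**2 = 8 - (-5)*s**2 = 8 + 5*s**2)
L*I(r(-1, 0) + S(6, 6), -8) = 27*(8 + 5*(-8)**2) = 27*(8 + 5*64) = 27*(8 + 320) = 27*328 = 8856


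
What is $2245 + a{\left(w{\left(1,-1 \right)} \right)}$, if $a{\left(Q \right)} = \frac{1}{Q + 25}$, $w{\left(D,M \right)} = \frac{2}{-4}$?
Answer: $\frac{110007}{49} \approx 2245.0$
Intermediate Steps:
$w{\left(D,M \right)} = - \frac{1}{2}$ ($w{\left(D,M \right)} = 2 \left(- \frac{1}{4}\right) = - \frac{1}{2}$)
$a{\left(Q \right)} = \frac{1}{25 + Q}$
$2245 + a{\left(w{\left(1,-1 \right)} \right)} = 2245 + \frac{1}{25 - \frac{1}{2}} = 2245 + \frac{1}{\frac{49}{2}} = 2245 + \frac{2}{49} = \frac{110007}{49}$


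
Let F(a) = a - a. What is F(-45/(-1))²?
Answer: 0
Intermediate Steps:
F(a) = 0
F(-45/(-1))² = 0² = 0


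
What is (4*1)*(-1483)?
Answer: -5932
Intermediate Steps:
(4*1)*(-1483) = 4*(-1483) = -5932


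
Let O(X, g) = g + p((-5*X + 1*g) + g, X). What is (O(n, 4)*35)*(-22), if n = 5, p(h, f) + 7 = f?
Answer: -1540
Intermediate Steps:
p(h, f) = -7 + f
O(X, g) = -7 + X + g (O(X, g) = g + (-7 + X) = -7 + X + g)
(O(n, 4)*35)*(-22) = ((-7 + 5 + 4)*35)*(-22) = (2*35)*(-22) = 70*(-22) = -1540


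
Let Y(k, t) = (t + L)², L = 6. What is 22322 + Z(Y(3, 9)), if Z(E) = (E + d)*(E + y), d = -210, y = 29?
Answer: 26132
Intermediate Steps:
Y(k, t) = (6 + t)² (Y(k, t) = (t + 6)² = (6 + t)²)
Z(E) = (-210 + E)*(29 + E) (Z(E) = (E - 210)*(E + 29) = (-210 + E)*(29 + E))
22322 + Z(Y(3, 9)) = 22322 + (-6090 + ((6 + 9)²)² - 181*(6 + 9)²) = 22322 + (-6090 + (15²)² - 181*15²) = 22322 + (-6090 + 225² - 181*225) = 22322 + (-6090 + 50625 - 40725) = 22322 + 3810 = 26132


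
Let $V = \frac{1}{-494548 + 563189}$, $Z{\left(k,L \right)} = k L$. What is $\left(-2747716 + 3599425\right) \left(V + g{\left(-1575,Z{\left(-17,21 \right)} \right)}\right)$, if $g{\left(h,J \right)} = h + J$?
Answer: $- \frac{112948887378399}{68641} \approx -1.6455 \cdot 10^{9}$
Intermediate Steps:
$Z{\left(k,L \right)} = L k$
$g{\left(h,J \right)} = J + h$
$V = \frac{1}{68641} \approx 1.4569 \cdot 10^{-5}$
$\left(-2747716 + 3599425\right) \left(V + g{\left(-1575,Z{\left(-17,21 \right)} \right)}\right) = \left(-2747716 + 3599425\right) \left(\frac{1}{68641} + \left(21 \left(-17\right) - 1575\right)\right) = 851709 \left(\frac{1}{68641} - 1932\right) = 851709 \left(- \frac{132614411}{68641}\right) = - \frac{112948887378399}{68641}$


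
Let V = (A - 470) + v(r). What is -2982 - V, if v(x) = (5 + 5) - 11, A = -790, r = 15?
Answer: -1721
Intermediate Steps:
v(x) = -1 (v(x) = 10 - 11 = -1)
V = -1261 (V = (-790 - 470) - 1 = -1260 - 1 = -1261)
-2982 - V = -2982 - 1*(-1261) = -2982 + 1261 = -1721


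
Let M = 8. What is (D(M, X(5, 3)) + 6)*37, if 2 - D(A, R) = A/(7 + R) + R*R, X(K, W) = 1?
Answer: 222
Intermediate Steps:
D(A, R) = 2 - R**2 - A/(7 + R) (D(A, R) = 2 - (A/(7 + R) + R*R) = 2 - (A/(7 + R) + R**2) = 2 - (R**2 + A/(7 + R)) = 2 + (-R**2 - A/(7 + R)) = 2 - R**2 - A/(7 + R))
(D(M, X(5, 3)) + 6)*37 = ((14 - 1*8 - 1*1**3 - 7*1**2 + 2*1)/(7 + 1) + 6)*37 = ((14 - 8 - 1*1 - 7*1 + 2)/8 + 6)*37 = ((14 - 8 - 1 - 7 + 2)/8 + 6)*37 = ((1/8)*0 + 6)*37 = (0 + 6)*37 = 6*37 = 222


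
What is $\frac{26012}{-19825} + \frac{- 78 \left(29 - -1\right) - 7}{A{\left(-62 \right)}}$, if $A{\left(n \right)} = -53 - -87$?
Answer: $- \frac{47413683}{674050} \approx -70.342$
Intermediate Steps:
$A{\left(n \right)} = 34$ ($A{\left(n \right)} = -53 + 87 = 34$)
$\frac{26012}{-19825} + \frac{- 78 \left(29 - -1\right) - 7}{A{\left(-62 \right)}} = \frac{26012}{-19825} + \frac{- 78 \left(29 - -1\right) - 7}{34} = 26012 \left(- \frac{1}{19825}\right) + \left(- 78 \left(29 + 1\right) - 7\right) \frac{1}{34} = - \frac{26012}{19825} + \left(\left(-78\right) 30 - 7\right) \frac{1}{34} = - \frac{26012}{19825} + \left(-2340 - 7\right) \frac{1}{34} = - \frac{26012}{19825} - \frac{2347}{34} = - \frac{47413683}{674050}$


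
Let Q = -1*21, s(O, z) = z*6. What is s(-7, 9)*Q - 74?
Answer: -1208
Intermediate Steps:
s(O, z) = 6*z
Q = -21
s(-7, 9)*Q - 74 = (6*9)*(-21) - 74 = 54*(-21) - 74 = -1134 - 74 = -1208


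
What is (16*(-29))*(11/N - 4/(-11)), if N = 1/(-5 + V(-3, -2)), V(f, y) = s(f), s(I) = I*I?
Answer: -226432/11 ≈ -20585.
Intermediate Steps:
s(I) = I**2
V(f, y) = f**2
N = 1/4 (N = 1/(-5 + (-3)**2) = 1/(-5 + 9) = 1/4 ≈ 0.25000)
(16*(-29))*(11/N - 4/(-11)) = (16*(-29))*(11/(1/4) - 4/(-11)) = -464*(11*4 - 4*(-1/11)) = -464*(44 + 4/11) = -464*488/11 = -226432/11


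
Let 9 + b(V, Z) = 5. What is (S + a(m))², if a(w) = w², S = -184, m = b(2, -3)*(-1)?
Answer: 28224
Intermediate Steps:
b(V, Z) = -4 (b(V, Z) = -9 + 5 = -4)
m = 4 (m = -4*(-1) = 4)
(S + a(m))² = (-184 + 4²)² = (-184 + 16)² = (-168)² = 28224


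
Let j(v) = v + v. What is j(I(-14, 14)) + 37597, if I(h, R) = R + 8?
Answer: 37641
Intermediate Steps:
I(h, R) = 8 + R
j(v) = 2*v
j(I(-14, 14)) + 37597 = 2*(8 + 14) + 37597 = 2*22 + 37597 = 44 + 37597 = 37641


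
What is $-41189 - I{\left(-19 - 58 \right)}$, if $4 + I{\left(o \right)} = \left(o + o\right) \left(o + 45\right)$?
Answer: $-46113$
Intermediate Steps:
$I{\left(o \right)} = -4 + 2 o \left(45 + o\right)$ ($I{\left(o \right)} = -4 + \left(o + o\right) \left(o + 45\right) = -4 + 2 o \left(45 + o\right)$)
$-41189 - I{\left(-19 - 58 \right)} = -41189 - \left(-4 + 2 \left(-19 - 58\right)^{2} + 90 \left(-19 - 58\right)\right) = -41189 - \left(-4 + 2 \left(-77\right)^{2} + 90 \left(-77\right)\right) = -41189 - \left(-4 + 2 \cdot 5929 - 6930\right) = -41189 - \left(-4 + 11858 - 6930\right) = -41189 - 4924 = -46113$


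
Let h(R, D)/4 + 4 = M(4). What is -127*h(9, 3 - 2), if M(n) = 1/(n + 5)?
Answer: 17780/9 ≈ 1975.6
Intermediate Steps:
M(n) = 1/(5 + n)
h(R, D) = -140/9 (h(R, D) = -16 + 4/(5 + 4) = -16 + 4/9 = -140/9)
-127*h(9, 3 - 2) = -127*(-140/9) = 17780/9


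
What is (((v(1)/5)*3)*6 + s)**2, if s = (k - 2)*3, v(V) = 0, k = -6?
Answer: 576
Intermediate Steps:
s = -24 (s = (-6 - 2)*3 = -8*3 = -24)
(((v(1)/5)*3)*6 + s)**2 = (((0/5)*3)*6 - 24)**2 = (((0*(1/5))*3)*6 - 24)**2 = ((0*3)*6 - 24)**2 = (0*6 - 24)**2 = (0 - 24)**2 = (-24)**2 = 576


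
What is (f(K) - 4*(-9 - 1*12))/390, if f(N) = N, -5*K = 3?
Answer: 139/650 ≈ 0.21385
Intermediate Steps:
K = -3/5 (K = -1/5*3 = -3/5 ≈ -0.60000)
(f(K) - 4*(-9 - 1*12))/390 = (-3/5 - 4*(-9 - 1*12))/390 = (-3/5 - 4*(-9 - 12))*(1/390) = (-3/5 - 4*(-21))*(1/390) = (-3/5 + 84)*(1/390) = (417/5)*(1/390) = 139/650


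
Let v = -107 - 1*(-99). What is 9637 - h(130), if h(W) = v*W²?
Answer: 144837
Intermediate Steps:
v = -8 (v = -107 + 99 = -8)
h(W) = -8*W²
9637 - h(130) = 9637 - (-8)*130² = 9637 - (-8)*16900 = 9637 - 1*(-135200) = 9637 + 135200 = 144837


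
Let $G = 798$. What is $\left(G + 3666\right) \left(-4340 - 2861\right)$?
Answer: $-32145264$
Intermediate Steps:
$\left(G + 3666\right) \left(-4340 - 2861\right) = \left(798 + 3666\right) \left(-4340 - 2861\right) = 4464 \left(-7201\right) = -32145264$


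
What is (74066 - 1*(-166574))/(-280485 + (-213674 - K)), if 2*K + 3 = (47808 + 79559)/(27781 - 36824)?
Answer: -2176107520/4468602589 ≈ -0.48698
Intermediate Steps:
K = -77248/9043 (K = -3/2 + ((47808 + 79559)/(27781 - 36824))/2 = -3/2 + (127367/(-9043))/2 = -3/2 + (127367*(-1/9043))/2 = -3/2 + (1/2)*(-127367/9043) = -3/2 - 127367/18086 = -77248/9043 ≈ -8.5423)
(74066 - 1*(-166574))/(-280485 + (-213674 - K)) = (74066 - 1*(-166574))/(-280485 + (-213674 - 1*(-77248/9043))) = (74066 + 166574)/(-280485 + (-213674 + 77248/9043)) = 240640/(-280485 - 1932176734/9043) = 240640/(-4468602589/9043) = 240640*(-9043/4468602589) = -2176107520/4468602589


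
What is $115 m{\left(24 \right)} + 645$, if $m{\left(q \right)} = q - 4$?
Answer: $2945$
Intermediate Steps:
$m{\left(q \right)} = -4 + q$ ($m{\left(q \right)} = q - 4 = -4 + q$)
$115 m{\left(24 \right)} + 645 = 115 \left(-4 + 24\right) + 645 = 115 \cdot 20 + 645 = 2300 + 645 = 2945$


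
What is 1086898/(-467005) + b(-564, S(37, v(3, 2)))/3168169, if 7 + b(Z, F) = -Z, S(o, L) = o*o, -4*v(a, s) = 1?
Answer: -3443216427977/1479550763845 ≈ -2.3272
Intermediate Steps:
v(a, s) = -1/4 (v(a, s) = -1/4*1 = -1/4)
S(o, L) = o**2
b(Z, F) = -7 - Z
1086898/(-467005) + b(-564, S(37, v(3, 2)))/3168169 = 1086898/(-467005) + (-7 - 1*(-564))/3168169 = 1086898*(-1/467005) + (-7 + 564)*(1/3168169) = -1086898/467005 + 557*(1/3168169) = -1086898/467005 + 557/3168169 = -3443216427977/1479550763845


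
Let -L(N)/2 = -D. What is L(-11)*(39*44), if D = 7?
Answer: 24024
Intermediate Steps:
L(N) = 14 (L(N) = -(-2)*7 = -2*(-7) = 14)
L(-11)*(39*44) = 14*(39*44) = 14*1716 = 24024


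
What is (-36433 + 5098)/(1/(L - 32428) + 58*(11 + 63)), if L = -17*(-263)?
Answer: -876032595/119991443 ≈ -7.3008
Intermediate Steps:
L = 4471
(-36433 + 5098)/(1/(L - 32428) + 58*(11 + 63)) = (-36433 + 5098)/(1/(4471 - 32428) + 58*(11 + 63)) = -31335/(1/(-27957) + 58*74) = -31335/(-1/27957 + 4292) = -31335/119991443/27957 = -31335*27957/119991443 = -876032595/119991443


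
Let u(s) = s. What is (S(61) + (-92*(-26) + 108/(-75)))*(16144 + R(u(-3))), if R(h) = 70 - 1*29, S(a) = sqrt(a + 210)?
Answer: 193456068/5 + 16185*sqrt(271) ≈ 3.8958e+7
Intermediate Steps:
S(a) = sqrt(210 + a)
R(h) = 41 (R(h) = 70 - 29 = 41)
(S(61) + (-92*(-26) + 108/(-75)))*(16144 + R(u(-3))) = (sqrt(210 + 61) + (-92*(-26) + 108/(-75)))*(16144 + 41) = (sqrt(271) + (2392 + 108*(-1/75)))*16185 = (sqrt(271) + (2392 - 36/25))*16185 = (sqrt(271) + 59764/25)*16185 = (59764/25 + sqrt(271))*16185 = 193456068/5 + 16185*sqrt(271)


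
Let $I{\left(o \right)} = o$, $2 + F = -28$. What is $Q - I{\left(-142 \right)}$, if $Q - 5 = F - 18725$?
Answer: $-18608$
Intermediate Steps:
$F = -30$ ($F = -2 - 28 = -30$)
$Q = -18750$ ($Q = 5 - 18755 = -18750$)
$Q - I{\left(-142 \right)} = -18750 - -142 = -18750 + 142 = -18608$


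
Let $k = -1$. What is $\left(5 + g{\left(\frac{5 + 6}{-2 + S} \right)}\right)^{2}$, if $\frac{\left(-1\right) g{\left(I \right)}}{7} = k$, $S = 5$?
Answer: $144$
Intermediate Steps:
$g{\left(I \right)} = 7$ ($g{\left(I \right)} = \left(-7\right) \left(-1\right) = 7$)
$\left(5 + g{\left(\frac{5 + 6}{-2 + S} \right)}\right)^{2} = \left(5 + 7\right)^{2} = 12^{2} = 144$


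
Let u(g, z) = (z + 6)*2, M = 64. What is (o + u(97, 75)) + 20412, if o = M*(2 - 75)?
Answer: 15902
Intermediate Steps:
o = -4672 (o = 64*(2 - 75) = 64*(-73) = -4672)
u(g, z) = 12 + 2*z (u(g, z) = (6 + z)*2 = 12 + 2*z)
(o + u(97, 75)) + 20412 = (-4672 + (12 + 2*75)) + 20412 = (-4672 + (12 + 150)) + 20412 = (-4672 + 162) + 20412 = -4510 + 20412 = 15902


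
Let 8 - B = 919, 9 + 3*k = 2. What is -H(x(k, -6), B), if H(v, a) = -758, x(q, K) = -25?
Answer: 758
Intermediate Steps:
k = -7/3 (k = -3 + (1/3)*2 = -3 + 2/3 = -7/3 ≈ -2.3333)
B = -911 (B = 8 - 1*919 = 8 - 919 = -911)
-H(x(k, -6), B) = -1*(-758) = 758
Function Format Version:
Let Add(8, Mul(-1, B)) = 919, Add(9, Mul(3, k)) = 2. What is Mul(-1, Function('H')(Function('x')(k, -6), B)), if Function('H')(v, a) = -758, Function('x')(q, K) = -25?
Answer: 758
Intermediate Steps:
k = Rational(-7, 3) (k = Add(-3, Mul(Rational(1, 3), 2)) = Add(-3, Rational(2, 3)) = Rational(-7, 3) ≈ -2.3333)
B = -911 (B = Add(8, Mul(-1, 919)) = Add(8, -919) = -911)
Mul(-1, Function('H')(Function('x')(k, -6), B)) = Mul(-1, -758) = 758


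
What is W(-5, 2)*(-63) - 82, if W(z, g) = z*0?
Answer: -82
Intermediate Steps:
W(z, g) = 0
W(-5, 2)*(-63) - 82 = 0*(-63) - 82 = 0 - 82 = -82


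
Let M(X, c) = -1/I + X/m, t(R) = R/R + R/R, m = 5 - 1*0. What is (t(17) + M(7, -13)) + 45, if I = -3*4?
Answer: 2909/60 ≈ 48.483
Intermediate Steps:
m = 5 (m = 5 + 0 = 5)
t(R) = 2 (t(R) = 1 + 1 = 2)
I = -12
M(X, c) = 1/12 + X/5 (M(X, c) = -1/(-12) + X/5 = -1*(-1/12) + X*(⅕) = 1/12 + X/5)
(t(17) + M(7, -13)) + 45 = (2 + (1/12 + (⅕)*7)) + 45 = (2 + (1/12 + 7/5)) + 45 = (2 + 89/60) + 45 = 209/60 + 45 = 2909/60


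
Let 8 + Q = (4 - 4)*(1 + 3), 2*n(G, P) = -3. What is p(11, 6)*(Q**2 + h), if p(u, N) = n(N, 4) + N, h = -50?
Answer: 63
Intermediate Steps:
n(G, P) = -3/2 (n(G, P) = (1/2)*(-3) = -3/2)
Q = -8 (Q = -8 + (4 - 4)*(1 + 3) = -8 + 0*4 = -8 + 0 = -8)
p(u, N) = -3/2 + N
p(11, 6)*(Q**2 + h) = (-3/2 + 6)*((-8)**2 - 50) = 9*(64 - 50)/2 = (9/2)*14 = 63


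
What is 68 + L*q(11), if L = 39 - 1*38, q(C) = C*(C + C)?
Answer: 310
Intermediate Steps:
q(C) = 2*C² (q(C) = C*(2*C) = 2*C²)
L = 1 (L = 39 - 38 = 1)
68 + L*q(11) = 68 + 1*(2*11²) = 68 + 1*(2*121) = 68 + 1*242 = 68 + 242 = 310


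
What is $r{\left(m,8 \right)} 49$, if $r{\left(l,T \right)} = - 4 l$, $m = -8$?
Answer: $1568$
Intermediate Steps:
$r{\left(m,8 \right)} 49 = \left(-4\right) \left(-8\right) 49 = 32 \cdot 49 = 1568$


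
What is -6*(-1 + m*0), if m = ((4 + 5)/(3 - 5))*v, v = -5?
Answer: 6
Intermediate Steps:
m = 45/2 (m = ((4 + 5)/(3 - 5))*(-5) = (9/(-2))*(-5) = (9*(-1/2))*(-5) = -9/2*(-5) = 45/2 ≈ 22.500)
-6*(-1 + m*0) = -6*(-1 + (45/2)*0) = -6*(-1 + 0) = -6*(-1) = 6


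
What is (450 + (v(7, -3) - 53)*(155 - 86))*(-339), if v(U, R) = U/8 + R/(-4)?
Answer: 8393301/8 ≈ 1.0492e+6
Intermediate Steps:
v(U, R) = -R/4 + U/8 (v(U, R) = U*(⅛) + R*(-¼) = U/8 - R/4 = -R/4 + U/8)
(450 + (v(7, -3) - 53)*(155 - 86))*(-339) = (450 + ((-¼*(-3) + (⅛)*7) - 53)*(155 - 86))*(-339) = (450 + ((¾ + 7/8) - 53)*69)*(-339) = (450 + (13/8 - 53)*69)*(-339) = (450 - 411/8*69)*(-339) = (450 - 28359/8)*(-339) = -24759/8*(-339) = 8393301/8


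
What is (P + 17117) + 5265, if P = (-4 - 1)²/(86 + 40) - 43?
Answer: 2814739/126 ≈ 22339.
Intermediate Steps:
P = -5393/126 (P = (-5)²/126 - 43 = (1/126)*25 - 43 = 25/126 - 43 = -5393/126 ≈ -42.802)
(P + 17117) + 5265 = (-5393/126 + 17117) + 5265 = 2151349/126 + 5265 = 2814739/126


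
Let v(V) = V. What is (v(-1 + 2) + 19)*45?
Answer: 900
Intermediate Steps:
(v(-1 + 2) + 19)*45 = ((-1 + 2) + 19)*45 = (1 + 19)*45 = 20*45 = 900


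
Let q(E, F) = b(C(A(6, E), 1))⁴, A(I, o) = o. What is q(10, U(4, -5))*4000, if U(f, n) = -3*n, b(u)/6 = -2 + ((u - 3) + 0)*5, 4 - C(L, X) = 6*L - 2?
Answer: 35171636802624000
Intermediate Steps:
C(L, X) = 6 - 6*L (C(L, X) = 4 - (6*L - 2) = 4 - (-2 + 6*L) = 4 + (2 - 6*L) = 6 - 6*L)
b(u) = -102 + 30*u (b(u) = 6*(-2 + ((u - 3) + 0)*5) = 6*(-2 + ((-3 + u) + 0)*5) = 6*(-2 + (-3 + u)*5) = 6*(-2 + (-15 + 5*u)) = 6*(-17 + 5*u) = -102 + 30*u)
q(E, F) = (78 - 180*E)⁴ (q(E, F) = (-102 + 30*(6 - 6*E))⁴ = (-102 + (180 - 180*E))⁴ = (78 - 180*E)⁴)
q(10, U(4, -5))*4000 = (1296*(-13 + 30*10)⁴)*4000 = (1296*(-13 + 300)⁴)*4000 = (1296*287⁴)*4000 = (1296*6784652161)*4000 = 8792909200656*4000 = 35171636802624000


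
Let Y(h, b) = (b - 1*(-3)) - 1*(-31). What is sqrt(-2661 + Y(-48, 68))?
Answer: I*sqrt(2559) ≈ 50.587*I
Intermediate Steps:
Y(h, b) = 34 + b (Y(h, b) = (b + 3) + 31 = (3 + b) + 31 = 34 + b)
sqrt(-2661 + Y(-48, 68)) = sqrt(-2661 + (34 + 68)) = sqrt(-2661 + 102) = sqrt(-2559) = I*sqrt(2559)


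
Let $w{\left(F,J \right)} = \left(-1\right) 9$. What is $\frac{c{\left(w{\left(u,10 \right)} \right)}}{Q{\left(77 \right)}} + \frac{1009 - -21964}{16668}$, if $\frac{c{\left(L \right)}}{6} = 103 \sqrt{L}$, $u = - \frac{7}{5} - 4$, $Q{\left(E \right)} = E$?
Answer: $\frac{22973}{16668} + \frac{1854 i}{77} \approx 1.3783 + 24.078 i$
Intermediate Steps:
$u = - \frac{27}{5}$ ($u = \left(-7\right) \frac{1}{5} - 4 = - \frac{7}{5} - 4 = - \frac{27}{5} \approx -5.4$)
$w{\left(F,J \right)} = -9$
$c{\left(L \right)} = 618 \sqrt{L}$ ($c{\left(L \right)} = 6 \cdot 103 \sqrt{L} = 618 \sqrt{L}$)
$\frac{c{\left(w{\left(u,10 \right)} \right)}}{Q{\left(77 \right)}} + \frac{1009 - -21964}{16668} = \frac{618 \sqrt{-9}}{77} + \frac{1009 - -21964}{16668} = 618 \cdot 3 i \frac{1}{77} + \left(1009 + 21964\right) \frac{1}{16668} = 1854 i \frac{1}{77} + 22973 \cdot \frac{1}{16668} = \frac{1854 i}{77} + \frac{22973}{16668} = \frac{22973}{16668} + \frac{1854 i}{77}$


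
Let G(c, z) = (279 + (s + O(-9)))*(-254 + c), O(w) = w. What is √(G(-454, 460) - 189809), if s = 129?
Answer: I*√472301 ≈ 687.24*I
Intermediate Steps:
G(c, z) = -101346 + 399*c (G(c, z) = (279 + (129 - 9))*(-254 + c) = (279 + 120)*(-254 + c) = 399*(-254 + c) = -101346 + 399*c)
√(G(-454, 460) - 189809) = √((-101346 + 399*(-454)) - 189809) = √((-101346 - 181146) - 189809) = √(-282492 - 189809) = √(-472301) = I*√472301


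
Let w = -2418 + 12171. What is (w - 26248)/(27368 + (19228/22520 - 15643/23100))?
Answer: -214522423500/355931347561 ≈ -0.60271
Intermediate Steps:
w = 9753
(w - 26248)/(27368 + (19228/22520 - 15643/23100)) = (9753 - 26248)/(27368 + (19228/22520 - 15643/23100)) = -16495/(27368 + (19228*(1/22520) - 15643*1/23100)) = -16495/(27368 + (4807/5630 - 15643/23100)) = -16495/(27368 + 2297161/13005300) = -16495/355931347561/13005300 = -16495*13005300/355931347561 = -214522423500/355931347561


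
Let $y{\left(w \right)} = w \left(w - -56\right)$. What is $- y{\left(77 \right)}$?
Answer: $-10241$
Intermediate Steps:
$y{\left(w \right)} = w \left(56 + w\right)$ ($y{\left(w \right)} = w \left(w + 56\right) = w \left(56 + w\right)$)
$- y{\left(77 \right)} = - 77 \left(56 + 77\right) = - 77 \cdot 133 = \left(-1\right) 10241 = -10241$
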